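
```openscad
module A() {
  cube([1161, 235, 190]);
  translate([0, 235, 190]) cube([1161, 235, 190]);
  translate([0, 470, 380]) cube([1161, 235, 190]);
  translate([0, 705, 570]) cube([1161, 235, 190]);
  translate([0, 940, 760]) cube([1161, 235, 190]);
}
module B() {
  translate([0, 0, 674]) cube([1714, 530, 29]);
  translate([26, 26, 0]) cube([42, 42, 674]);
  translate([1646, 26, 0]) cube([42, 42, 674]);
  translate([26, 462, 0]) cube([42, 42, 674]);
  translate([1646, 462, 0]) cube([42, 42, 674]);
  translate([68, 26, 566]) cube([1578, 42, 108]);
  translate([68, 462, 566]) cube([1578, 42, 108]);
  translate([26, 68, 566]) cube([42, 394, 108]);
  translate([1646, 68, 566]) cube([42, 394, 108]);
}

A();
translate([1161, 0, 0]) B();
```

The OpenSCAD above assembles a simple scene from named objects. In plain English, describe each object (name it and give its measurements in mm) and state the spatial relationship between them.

A is a run of 5 identical solid stair steps. Each tread is 1161×235 mm and each step block is 190 mm high. Step 1 rests on the floor; step k is offset from step 1 by (k−1)×235 mm in y and (k−1)×190 mm in z.

B is a rectangular dining table. The top is 1714×530×29 mm with its upper surface at z = 703 mm. It stands on four 42×42 mm square legs, each inset 26 mm from the nearest pair of top edges, running from the floor to the underside of the top. Four apron rails, 42 mm thick and 108 mm tall, run between adjacent legs with their top edges flush with the underside of the top and their outer faces flush with the legs' outer faces.

The table is against the staircase's +x side, with their −y faces flush.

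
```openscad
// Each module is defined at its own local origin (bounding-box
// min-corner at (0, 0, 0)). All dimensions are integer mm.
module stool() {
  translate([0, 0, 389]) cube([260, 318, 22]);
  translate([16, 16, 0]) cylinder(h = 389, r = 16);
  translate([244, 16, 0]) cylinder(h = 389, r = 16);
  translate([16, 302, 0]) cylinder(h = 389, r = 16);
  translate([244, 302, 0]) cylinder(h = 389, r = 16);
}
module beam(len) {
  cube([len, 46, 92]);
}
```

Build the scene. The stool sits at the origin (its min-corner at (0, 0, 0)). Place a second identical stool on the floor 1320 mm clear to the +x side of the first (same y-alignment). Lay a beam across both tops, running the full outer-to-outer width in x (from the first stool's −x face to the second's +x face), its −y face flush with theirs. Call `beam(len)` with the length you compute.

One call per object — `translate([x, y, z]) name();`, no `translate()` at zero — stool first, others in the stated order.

stool();
translate([1580, 0, 0]) stool();
translate([0, 0, 411]) beam(1840);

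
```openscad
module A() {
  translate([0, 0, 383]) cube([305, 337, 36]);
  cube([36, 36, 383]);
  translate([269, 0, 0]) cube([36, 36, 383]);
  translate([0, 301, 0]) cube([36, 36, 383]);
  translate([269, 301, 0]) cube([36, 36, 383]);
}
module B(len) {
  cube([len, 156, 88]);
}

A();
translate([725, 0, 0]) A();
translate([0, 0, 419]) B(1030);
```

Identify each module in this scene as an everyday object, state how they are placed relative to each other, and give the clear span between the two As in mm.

A is a stool. B is a beam. A beam spans the tops of two stools. The clear span between the two stools is 420 mm.

Second stool starts at x = 725; first ends at x = 305; clear span = 725 − 305 = 420 mm.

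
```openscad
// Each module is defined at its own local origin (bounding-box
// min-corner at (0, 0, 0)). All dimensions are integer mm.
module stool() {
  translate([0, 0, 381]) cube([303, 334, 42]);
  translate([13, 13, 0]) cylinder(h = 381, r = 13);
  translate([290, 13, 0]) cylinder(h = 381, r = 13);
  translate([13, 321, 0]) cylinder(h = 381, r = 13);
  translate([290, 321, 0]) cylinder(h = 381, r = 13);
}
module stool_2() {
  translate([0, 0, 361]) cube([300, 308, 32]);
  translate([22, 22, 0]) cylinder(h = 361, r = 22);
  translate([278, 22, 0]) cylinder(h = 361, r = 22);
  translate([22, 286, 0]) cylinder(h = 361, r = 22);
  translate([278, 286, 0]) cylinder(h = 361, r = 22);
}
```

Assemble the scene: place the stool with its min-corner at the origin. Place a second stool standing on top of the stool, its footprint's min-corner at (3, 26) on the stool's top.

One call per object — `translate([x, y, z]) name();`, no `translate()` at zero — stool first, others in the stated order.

stool();
translate([3, 26, 423]) stool_2();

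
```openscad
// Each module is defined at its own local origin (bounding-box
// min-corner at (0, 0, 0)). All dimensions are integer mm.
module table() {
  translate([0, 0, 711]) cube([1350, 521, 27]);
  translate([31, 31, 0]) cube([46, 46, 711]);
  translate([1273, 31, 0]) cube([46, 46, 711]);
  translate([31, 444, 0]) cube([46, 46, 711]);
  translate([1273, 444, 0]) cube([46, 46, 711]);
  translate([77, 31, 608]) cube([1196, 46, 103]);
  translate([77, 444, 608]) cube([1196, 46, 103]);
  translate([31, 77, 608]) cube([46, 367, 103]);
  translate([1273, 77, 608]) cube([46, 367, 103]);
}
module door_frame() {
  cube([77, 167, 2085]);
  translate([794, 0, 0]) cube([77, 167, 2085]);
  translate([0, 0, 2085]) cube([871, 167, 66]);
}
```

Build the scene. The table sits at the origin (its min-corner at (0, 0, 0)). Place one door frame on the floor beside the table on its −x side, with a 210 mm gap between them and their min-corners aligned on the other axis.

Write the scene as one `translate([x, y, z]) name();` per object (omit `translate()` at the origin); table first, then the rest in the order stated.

table();
translate([-1081, 0, 0]) door_frame();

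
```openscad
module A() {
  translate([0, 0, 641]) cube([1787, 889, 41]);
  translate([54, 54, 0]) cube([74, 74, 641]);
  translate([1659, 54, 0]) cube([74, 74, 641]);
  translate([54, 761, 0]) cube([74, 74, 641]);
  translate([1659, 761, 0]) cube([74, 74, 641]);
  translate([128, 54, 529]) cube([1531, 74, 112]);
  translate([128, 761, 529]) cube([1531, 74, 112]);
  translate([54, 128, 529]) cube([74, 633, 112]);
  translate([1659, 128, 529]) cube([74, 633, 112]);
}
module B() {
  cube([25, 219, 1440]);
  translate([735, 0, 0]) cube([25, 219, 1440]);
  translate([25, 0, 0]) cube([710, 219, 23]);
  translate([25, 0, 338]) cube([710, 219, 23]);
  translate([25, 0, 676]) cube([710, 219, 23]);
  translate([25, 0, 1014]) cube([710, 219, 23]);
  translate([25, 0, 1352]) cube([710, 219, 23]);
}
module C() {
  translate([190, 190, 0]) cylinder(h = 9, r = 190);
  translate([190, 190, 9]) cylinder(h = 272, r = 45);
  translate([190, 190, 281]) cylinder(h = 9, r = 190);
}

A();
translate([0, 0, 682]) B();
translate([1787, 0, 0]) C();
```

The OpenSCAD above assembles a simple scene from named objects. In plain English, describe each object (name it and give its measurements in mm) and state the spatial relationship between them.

A is a rectangular dining table. The top is 1787×889×41 mm with its upper surface at z = 682 mm. It stands on four 74×74 mm square legs, each inset 54 mm from the nearest pair of top edges, running from the floor to the underside of the top. Four apron rails, 74 mm thick and 112 mm tall, run between adjacent legs with their top edges flush with the underside of the top and their outer faces flush with the legs' outer faces.

B is an open bookshelf. Two side panels, each 25 mm thick, 219 mm deep and 1440 mm tall, stand 760 mm apart (outside-to-outside). Between them sit 5 shelves, each 23 mm thick and 219 mm deep, spanning the full gap between the sides. The bottom shelf rests on the floor (its underside at z = 0) and the clear gap between one shelf's top and the next shelf's underside is 315 mm.

C is a spool: two coaxial disc flanges of radius 190 mm and thickness 9 mm, joined by a core cylinder of radius 45 mm and height 272 mm. The lower flange rests on z = 0 and the three cylinders share a vertical axis.

The bookshelf is on top of the table. The spool is against the table's +x side, with their −y faces flush.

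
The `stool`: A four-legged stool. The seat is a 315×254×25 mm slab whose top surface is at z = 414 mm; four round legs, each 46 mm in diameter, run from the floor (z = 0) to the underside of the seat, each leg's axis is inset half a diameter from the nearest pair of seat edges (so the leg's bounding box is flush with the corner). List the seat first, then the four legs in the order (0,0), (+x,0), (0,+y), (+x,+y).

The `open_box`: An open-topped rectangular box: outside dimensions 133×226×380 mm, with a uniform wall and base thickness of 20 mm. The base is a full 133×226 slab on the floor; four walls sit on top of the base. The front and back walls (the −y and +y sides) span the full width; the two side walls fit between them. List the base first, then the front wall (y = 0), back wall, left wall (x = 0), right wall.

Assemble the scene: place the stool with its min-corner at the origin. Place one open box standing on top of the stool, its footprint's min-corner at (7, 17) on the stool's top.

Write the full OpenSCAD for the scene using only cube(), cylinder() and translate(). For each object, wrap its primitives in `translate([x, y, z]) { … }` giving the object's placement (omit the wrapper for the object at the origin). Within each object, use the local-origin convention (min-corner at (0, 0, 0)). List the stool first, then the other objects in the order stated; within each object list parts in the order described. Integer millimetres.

translate([0, 0, 389]) cube([315, 254, 25]);
translate([23, 23, 0]) cylinder(h = 389, r = 23);
translate([292, 23, 0]) cylinder(h = 389, r = 23);
translate([23, 231, 0]) cylinder(h = 389, r = 23);
translate([292, 231, 0]) cylinder(h = 389, r = 23);
translate([7, 17, 414]) {
  cube([133, 226, 20]);
  translate([0, 0, 20]) cube([133, 20, 360]);
  translate([0, 206, 20]) cube([133, 20, 360]);
  translate([0, 20, 20]) cube([20, 186, 360]);
  translate([113, 20, 20]) cube([20, 186, 360]);
}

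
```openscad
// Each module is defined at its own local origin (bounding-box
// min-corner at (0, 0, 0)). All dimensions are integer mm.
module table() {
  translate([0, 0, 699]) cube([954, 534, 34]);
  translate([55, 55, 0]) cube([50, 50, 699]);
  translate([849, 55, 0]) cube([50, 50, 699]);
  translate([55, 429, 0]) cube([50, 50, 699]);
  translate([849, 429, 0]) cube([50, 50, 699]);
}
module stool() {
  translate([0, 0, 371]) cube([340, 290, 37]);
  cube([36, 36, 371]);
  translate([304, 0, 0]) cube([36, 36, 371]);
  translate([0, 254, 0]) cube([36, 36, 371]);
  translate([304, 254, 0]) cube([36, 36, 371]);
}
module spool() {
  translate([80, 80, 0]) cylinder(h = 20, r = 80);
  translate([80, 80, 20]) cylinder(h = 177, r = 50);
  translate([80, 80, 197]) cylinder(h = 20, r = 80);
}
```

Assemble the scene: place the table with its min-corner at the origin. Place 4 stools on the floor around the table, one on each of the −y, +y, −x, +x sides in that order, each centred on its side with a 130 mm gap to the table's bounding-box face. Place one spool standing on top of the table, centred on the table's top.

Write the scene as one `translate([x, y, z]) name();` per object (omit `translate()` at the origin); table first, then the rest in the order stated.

table();
translate([307, -420, 0]) stool();
translate([307, 664, 0]) stool();
translate([-470, 122, 0]) stool();
translate([1084, 122, 0]) stool();
translate([397, 187, 733]) spool();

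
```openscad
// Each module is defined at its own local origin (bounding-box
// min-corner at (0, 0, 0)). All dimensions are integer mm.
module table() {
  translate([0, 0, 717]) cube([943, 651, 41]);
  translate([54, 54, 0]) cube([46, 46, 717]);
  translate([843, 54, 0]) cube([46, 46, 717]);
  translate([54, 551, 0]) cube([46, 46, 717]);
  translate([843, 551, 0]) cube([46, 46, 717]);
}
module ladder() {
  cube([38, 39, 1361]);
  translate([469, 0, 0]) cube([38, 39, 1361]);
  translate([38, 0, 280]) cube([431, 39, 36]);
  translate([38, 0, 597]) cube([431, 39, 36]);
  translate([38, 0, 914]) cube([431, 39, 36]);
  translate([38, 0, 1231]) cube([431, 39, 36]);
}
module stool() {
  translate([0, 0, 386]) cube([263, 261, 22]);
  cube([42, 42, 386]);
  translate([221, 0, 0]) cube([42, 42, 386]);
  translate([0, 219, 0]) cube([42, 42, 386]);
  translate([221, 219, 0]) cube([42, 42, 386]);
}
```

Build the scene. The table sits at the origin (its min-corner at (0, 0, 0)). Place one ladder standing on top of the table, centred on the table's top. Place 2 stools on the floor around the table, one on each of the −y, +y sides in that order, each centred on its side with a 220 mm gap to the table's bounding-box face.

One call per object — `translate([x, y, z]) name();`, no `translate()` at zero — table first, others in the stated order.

table();
translate([218, 306, 758]) ladder();
translate([340, -481, 0]) stool();
translate([340, 871, 0]) stool();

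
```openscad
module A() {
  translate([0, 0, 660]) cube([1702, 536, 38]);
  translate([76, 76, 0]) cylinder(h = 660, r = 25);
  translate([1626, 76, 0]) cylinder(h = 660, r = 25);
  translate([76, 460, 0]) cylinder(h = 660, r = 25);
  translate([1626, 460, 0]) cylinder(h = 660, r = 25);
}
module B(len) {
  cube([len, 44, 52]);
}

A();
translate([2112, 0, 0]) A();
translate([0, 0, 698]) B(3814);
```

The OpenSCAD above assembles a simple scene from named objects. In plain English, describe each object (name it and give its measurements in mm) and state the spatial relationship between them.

A is a table: top 1702 mm (x) × 536 mm (y), 38 mm thick, upper face at z = 698 mm, on four round legs of 50 mm diameter, each leg's bounding box inset 51 mm from the nearest pair of top edges, running from z = 0 to the bottom of the top.

B is a rectangular beam 3814 mm long (x), 44 mm deep (y), 52 mm thick (z).

The beam spans the tops of two tables placed 410 mm apart, resting at z = 698 mm.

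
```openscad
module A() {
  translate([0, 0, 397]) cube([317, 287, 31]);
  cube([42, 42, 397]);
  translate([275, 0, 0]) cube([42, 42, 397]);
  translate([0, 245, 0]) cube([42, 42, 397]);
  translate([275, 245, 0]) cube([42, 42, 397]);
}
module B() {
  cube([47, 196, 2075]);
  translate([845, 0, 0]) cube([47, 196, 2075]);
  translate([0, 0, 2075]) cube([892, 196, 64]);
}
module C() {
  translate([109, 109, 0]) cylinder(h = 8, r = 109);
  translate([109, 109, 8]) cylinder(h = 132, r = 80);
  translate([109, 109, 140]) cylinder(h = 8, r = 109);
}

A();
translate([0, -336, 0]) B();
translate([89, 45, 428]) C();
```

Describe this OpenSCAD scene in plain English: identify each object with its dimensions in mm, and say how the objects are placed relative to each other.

A is a four-legged stool. The seat is 317×287 mm, 31 mm thick, top at z = 428 mm. It stands on four square legs, each 42×42 mm in cross-section, from z = 0 to the seat underside, each flush with a corner of the seat.

B is a rectangular door frame: two vertical jambs of 47×196 mm section, 2075 mm tall, with a clear opening 798 mm wide between their inner faces. A header 64 mm tall and 196 mm deep lies on top of the jambs and spans the full outside width.

C is a spool: two coaxial disc flanges of radius 109 mm and thickness 8 mm, joined by a core cylinder of radius 80 mm and height 132 mm. The lower flange rests on z = 0 and the three cylinders share a vertical axis.

The door frame is on the floor beside the stool on its −y side. The spool is on top of the stool.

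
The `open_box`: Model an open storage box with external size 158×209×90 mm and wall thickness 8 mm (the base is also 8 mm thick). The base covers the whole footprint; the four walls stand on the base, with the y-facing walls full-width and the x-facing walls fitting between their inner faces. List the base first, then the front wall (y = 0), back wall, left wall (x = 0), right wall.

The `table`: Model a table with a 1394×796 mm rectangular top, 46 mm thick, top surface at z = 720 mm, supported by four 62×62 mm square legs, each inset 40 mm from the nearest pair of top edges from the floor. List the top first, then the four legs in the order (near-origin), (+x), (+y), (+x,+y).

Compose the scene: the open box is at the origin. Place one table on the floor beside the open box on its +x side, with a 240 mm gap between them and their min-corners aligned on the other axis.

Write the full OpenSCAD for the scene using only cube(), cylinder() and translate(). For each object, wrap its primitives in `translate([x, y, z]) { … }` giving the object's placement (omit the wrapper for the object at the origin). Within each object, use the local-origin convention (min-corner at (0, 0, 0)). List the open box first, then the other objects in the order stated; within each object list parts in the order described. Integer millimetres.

cube([158, 209, 8]);
translate([0, 0, 8]) cube([158, 8, 82]);
translate([0, 201, 8]) cube([158, 8, 82]);
translate([0, 8, 8]) cube([8, 193, 82]);
translate([150, 8, 8]) cube([8, 193, 82]);
translate([398, 0, 0]) {
  translate([0, 0, 674]) cube([1394, 796, 46]);
  translate([40, 40, 0]) cube([62, 62, 674]);
  translate([1292, 40, 0]) cube([62, 62, 674]);
  translate([40, 694, 0]) cube([62, 62, 674]);
  translate([1292, 694, 0]) cube([62, 62, 674]);
}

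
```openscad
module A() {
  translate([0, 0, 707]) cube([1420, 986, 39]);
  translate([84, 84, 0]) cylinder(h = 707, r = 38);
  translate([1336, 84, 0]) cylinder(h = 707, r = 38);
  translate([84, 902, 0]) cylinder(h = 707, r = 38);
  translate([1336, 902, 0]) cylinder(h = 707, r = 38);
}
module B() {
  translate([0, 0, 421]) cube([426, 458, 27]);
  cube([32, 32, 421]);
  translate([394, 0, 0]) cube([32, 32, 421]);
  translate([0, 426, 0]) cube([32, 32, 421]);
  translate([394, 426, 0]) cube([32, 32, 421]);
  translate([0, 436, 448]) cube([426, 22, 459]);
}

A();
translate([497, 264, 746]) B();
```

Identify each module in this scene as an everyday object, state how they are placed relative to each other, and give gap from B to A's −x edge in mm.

The chair's min-x is at 497; the table's min-x is 0; gap = 497 mm.

A is a table. B is a chair. The chair is on top of the table, centred. The gap from the chair to the table's −x edge is 497 mm.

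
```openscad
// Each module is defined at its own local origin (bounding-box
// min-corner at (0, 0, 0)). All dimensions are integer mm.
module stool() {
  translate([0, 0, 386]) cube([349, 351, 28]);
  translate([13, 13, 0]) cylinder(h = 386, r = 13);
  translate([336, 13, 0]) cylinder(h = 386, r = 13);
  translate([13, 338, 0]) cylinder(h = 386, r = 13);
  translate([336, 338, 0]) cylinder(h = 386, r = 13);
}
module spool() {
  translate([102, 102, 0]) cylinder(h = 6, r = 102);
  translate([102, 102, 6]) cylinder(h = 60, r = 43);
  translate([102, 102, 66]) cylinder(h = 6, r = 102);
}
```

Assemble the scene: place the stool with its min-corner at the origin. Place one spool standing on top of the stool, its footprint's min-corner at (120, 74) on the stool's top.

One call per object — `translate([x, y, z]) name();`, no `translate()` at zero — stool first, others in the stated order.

stool();
translate([120, 74, 414]) spool();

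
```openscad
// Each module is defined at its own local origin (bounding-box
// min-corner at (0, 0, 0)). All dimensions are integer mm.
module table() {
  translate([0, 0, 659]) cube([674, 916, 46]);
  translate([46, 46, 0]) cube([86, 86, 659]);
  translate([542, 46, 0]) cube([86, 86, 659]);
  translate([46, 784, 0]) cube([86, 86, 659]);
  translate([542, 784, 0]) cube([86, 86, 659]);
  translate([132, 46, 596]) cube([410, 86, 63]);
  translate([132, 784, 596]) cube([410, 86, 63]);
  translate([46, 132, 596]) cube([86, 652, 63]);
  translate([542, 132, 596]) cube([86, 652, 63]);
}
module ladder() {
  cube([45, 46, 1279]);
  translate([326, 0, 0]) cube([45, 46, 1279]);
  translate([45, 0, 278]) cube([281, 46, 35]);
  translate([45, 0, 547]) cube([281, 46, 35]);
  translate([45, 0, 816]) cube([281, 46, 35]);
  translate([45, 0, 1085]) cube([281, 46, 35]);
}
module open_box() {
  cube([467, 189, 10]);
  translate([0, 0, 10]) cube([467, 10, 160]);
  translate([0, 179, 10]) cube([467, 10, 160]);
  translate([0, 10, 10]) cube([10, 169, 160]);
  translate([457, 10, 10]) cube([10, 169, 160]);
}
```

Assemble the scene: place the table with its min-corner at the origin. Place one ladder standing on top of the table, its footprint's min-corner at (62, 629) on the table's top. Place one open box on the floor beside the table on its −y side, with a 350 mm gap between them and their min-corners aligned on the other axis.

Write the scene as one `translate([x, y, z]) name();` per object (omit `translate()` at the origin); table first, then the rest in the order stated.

table();
translate([62, 629, 705]) ladder();
translate([0, -539, 0]) open_box();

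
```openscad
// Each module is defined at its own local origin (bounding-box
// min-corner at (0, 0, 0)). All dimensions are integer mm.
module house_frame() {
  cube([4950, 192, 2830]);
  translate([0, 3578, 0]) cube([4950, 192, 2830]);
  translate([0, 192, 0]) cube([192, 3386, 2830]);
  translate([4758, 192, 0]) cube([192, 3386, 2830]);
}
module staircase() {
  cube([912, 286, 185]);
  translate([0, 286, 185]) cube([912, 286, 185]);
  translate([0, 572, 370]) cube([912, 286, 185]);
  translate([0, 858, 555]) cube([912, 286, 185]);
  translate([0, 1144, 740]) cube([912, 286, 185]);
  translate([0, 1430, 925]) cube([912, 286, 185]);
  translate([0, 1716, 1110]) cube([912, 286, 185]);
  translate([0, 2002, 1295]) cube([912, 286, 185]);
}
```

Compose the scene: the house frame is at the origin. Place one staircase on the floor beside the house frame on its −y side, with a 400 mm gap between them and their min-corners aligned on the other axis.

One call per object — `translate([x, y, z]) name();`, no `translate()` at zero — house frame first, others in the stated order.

house_frame();
translate([0, -2688, 0]) staircase();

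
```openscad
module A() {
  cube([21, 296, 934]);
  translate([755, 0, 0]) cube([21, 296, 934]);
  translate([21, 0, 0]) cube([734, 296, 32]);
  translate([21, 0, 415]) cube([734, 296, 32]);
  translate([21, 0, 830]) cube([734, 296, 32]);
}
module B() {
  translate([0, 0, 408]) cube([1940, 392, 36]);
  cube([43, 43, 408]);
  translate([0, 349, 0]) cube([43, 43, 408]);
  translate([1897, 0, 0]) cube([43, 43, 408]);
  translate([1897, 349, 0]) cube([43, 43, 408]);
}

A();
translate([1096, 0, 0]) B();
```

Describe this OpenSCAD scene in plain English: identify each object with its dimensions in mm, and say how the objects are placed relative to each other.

A is an open bookshelf. Two side panels, each 21 mm thick, 296 mm deep and 934 mm tall, stand 776 mm apart (outside-to-outside). Between them sit 3 shelves, each 32 mm thick and 296 mm deep, spanning the full gap between the sides. The bottom shelf rests on the floor (its underside at z = 0) and the clear gap between one shelf's top and the next shelf's underside is 383 mm.

B is a long wooden bench with a 1940 mm (x) × 392 mm (y) seat, 36 mm thick, its top surface 444 mm above the floor. Four 43 mm square legs at the seat corners, flush with the edges, run from z = 0 to the seat underside.

The bench is on the floor beside the bookshelf on its +x side.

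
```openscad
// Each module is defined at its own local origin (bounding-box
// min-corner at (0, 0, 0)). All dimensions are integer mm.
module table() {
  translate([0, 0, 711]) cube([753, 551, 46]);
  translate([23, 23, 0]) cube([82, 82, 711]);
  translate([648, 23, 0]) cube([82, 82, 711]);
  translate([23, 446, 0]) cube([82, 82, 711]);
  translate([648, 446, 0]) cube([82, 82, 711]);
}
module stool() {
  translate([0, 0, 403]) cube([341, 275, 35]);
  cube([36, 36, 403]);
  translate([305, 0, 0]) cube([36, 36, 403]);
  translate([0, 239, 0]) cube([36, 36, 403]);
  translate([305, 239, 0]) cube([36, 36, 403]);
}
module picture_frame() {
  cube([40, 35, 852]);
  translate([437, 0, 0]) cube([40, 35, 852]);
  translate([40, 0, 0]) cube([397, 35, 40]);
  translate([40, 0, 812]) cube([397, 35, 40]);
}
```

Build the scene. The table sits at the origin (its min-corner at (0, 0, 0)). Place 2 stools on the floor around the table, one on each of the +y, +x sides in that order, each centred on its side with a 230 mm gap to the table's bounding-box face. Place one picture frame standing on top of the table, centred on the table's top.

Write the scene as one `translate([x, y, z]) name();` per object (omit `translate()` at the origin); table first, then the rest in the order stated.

table();
translate([206, 781, 0]) stool();
translate([983, 138, 0]) stool();
translate([138, 258, 757]) picture_frame();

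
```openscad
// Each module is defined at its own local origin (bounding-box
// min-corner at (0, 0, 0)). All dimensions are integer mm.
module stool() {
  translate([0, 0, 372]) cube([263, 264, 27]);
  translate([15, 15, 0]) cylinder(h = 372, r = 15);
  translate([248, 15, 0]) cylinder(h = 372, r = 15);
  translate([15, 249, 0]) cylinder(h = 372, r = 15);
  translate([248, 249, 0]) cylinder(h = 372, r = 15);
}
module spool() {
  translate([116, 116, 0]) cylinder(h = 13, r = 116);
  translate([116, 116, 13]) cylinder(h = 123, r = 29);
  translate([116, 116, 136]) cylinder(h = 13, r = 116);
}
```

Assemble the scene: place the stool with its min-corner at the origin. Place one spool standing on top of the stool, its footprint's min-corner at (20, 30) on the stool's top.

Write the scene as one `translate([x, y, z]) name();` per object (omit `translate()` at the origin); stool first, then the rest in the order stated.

stool();
translate([20, 30, 399]) spool();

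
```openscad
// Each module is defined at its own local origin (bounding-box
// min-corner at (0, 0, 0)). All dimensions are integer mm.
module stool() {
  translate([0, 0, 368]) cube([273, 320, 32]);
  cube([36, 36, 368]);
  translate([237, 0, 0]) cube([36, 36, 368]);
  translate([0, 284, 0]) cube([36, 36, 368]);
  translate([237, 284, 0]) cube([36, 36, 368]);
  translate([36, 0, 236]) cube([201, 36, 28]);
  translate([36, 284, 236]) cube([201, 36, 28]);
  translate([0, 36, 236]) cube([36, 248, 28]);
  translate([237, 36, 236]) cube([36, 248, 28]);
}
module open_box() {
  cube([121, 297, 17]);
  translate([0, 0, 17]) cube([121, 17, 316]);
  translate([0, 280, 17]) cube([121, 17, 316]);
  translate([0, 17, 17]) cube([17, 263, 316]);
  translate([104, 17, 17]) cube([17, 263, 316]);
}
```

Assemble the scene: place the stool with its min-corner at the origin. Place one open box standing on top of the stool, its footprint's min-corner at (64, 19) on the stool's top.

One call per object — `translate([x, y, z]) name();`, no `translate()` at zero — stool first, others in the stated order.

stool();
translate([64, 19, 400]) open_box();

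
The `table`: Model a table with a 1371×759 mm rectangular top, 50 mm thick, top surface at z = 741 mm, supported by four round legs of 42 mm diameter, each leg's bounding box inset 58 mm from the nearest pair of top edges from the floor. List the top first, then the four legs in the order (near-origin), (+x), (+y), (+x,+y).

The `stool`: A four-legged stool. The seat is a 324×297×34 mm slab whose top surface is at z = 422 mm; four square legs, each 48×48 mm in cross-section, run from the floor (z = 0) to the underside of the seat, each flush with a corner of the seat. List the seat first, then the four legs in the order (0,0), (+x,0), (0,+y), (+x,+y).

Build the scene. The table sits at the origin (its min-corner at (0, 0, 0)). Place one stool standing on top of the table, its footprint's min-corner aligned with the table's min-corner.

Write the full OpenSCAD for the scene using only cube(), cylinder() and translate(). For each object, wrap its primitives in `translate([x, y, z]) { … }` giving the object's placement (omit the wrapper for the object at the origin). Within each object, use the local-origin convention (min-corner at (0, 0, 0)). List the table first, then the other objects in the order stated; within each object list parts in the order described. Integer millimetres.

translate([0, 0, 691]) cube([1371, 759, 50]);
translate([79, 79, 0]) cylinder(h = 691, r = 21);
translate([1292, 79, 0]) cylinder(h = 691, r = 21);
translate([79, 680, 0]) cylinder(h = 691, r = 21);
translate([1292, 680, 0]) cylinder(h = 691, r = 21);
translate([0, 0, 741]) {
  translate([0, 0, 388]) cube([324, 297, 34]);
  cube([48, 48, 388]);
  translate([276, 0, 0]) cube([48, 48, 388]);
  translate([0, 249, 0]) cube([48, 48, 388]);
  translate([276, 249, 0]) cube([48, 48, 388]);
}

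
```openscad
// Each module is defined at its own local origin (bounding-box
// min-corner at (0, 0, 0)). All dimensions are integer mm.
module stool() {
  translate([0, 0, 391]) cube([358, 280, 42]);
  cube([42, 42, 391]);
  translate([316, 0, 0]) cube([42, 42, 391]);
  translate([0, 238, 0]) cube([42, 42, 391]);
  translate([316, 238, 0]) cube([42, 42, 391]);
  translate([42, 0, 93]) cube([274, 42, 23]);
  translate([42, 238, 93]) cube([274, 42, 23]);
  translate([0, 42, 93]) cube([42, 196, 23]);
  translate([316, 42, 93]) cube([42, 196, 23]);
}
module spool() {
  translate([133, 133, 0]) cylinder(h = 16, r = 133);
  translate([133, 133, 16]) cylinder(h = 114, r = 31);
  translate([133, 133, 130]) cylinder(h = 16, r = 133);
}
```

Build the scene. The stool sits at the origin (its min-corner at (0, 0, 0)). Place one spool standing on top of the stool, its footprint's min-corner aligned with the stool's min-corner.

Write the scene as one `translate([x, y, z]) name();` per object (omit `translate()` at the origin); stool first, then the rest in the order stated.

stool();
translate([0, 0, 433]) spool();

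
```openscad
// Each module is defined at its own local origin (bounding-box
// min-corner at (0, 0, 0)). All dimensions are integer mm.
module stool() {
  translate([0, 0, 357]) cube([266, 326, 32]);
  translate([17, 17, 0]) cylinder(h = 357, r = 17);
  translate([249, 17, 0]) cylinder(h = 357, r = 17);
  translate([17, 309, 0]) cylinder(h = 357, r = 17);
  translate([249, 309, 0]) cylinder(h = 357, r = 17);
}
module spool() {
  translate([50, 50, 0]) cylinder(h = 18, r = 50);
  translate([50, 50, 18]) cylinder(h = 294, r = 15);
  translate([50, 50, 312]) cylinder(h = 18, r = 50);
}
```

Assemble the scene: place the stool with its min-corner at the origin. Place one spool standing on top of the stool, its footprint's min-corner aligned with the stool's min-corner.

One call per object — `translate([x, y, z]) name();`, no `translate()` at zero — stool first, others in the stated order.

stool();
translate([0, 0, 389]) spool();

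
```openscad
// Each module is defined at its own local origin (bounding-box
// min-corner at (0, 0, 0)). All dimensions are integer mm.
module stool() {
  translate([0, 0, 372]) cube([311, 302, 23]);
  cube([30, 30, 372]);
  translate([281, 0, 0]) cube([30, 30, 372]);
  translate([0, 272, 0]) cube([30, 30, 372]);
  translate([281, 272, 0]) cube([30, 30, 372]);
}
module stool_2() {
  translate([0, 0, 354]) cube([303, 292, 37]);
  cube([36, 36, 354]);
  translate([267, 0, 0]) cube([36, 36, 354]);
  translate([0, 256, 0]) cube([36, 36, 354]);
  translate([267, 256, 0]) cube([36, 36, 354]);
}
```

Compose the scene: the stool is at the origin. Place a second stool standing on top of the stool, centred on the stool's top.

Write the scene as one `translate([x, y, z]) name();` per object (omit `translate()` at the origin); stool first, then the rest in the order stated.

stool();
translate([4, 5, 395]) stool_2();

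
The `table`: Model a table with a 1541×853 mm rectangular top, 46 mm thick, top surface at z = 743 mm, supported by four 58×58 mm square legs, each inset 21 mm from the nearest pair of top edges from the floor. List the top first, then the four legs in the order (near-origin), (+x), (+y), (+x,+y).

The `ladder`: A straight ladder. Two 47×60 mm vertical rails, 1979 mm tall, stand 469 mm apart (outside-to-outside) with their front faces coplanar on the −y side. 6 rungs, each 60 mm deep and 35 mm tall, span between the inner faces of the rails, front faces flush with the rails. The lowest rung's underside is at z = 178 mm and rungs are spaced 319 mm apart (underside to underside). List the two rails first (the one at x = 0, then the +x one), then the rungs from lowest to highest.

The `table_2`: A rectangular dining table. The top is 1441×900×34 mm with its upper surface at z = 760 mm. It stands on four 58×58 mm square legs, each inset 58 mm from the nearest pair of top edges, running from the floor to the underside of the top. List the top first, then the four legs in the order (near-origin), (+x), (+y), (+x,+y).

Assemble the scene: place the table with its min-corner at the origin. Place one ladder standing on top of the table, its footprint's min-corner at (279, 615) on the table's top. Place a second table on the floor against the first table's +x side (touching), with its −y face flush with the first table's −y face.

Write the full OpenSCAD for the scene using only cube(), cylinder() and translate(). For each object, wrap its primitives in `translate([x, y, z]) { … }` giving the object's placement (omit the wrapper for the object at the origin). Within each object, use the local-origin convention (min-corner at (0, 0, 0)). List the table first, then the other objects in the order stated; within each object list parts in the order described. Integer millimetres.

translate([0, 0, 697]) cube([1541, 853, 46]);
translate([21, 21, 0]) cube([58, 58, 697]);
translate([1462, 21, 0]) cube([58, 58, 697]);
translate([21, 774, 0]) cube([58, 58, 697]);
translate([1462, 774, 0]) cube([58, 58, 697]);
translate([279, 615, 743]) {
  cube([47, 60, 1979]);
  translate([422, 0, 0]) cube([47, 60, 1979]);
  translate([47, 0, 178]) cube([375, 60, 35]);
  translate([47, 0, 497]) cube([375, 60, 35]);
  translate([47, 0, 816]) cube([375, 60, 35]);
  translate([47, 0, 1135]) cube([375, 60, 35]);
  translate([47, 0, 1454]) cube([375, 60, 35]);
  translate([47, 0, 1773]) cube([375, 60, 35]);
}
translate([1541, 0, 0]) {
  translate([0, 0, 726]) cube([1441, 900, 34]);
  translate([58, 58, 0]) cube([58, 58, 726]);
  translate([1325, 58, 0]) cube([58, 58, 726]);
  translate([58, 784, 0]) cube([58, 58, 726]);
  translate([1325, 784, 0]) cube([58, 58, 726]);
}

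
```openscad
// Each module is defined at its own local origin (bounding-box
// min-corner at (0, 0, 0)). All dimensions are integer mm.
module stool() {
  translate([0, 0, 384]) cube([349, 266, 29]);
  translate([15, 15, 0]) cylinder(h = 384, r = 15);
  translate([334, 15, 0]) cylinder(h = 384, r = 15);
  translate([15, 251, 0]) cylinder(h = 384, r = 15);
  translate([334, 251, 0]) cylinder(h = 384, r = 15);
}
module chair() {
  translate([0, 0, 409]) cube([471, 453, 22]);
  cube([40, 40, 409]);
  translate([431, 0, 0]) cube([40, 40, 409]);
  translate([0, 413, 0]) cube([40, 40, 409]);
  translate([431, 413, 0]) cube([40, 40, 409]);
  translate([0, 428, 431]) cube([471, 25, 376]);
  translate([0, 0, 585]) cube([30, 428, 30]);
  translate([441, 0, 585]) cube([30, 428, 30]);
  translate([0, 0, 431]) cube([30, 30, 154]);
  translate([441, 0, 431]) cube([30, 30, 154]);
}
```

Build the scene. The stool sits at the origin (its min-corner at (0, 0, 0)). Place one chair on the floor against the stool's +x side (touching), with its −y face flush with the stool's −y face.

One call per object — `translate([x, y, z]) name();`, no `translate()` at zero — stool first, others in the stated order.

stool();
translate([349, 0, 0]) chair();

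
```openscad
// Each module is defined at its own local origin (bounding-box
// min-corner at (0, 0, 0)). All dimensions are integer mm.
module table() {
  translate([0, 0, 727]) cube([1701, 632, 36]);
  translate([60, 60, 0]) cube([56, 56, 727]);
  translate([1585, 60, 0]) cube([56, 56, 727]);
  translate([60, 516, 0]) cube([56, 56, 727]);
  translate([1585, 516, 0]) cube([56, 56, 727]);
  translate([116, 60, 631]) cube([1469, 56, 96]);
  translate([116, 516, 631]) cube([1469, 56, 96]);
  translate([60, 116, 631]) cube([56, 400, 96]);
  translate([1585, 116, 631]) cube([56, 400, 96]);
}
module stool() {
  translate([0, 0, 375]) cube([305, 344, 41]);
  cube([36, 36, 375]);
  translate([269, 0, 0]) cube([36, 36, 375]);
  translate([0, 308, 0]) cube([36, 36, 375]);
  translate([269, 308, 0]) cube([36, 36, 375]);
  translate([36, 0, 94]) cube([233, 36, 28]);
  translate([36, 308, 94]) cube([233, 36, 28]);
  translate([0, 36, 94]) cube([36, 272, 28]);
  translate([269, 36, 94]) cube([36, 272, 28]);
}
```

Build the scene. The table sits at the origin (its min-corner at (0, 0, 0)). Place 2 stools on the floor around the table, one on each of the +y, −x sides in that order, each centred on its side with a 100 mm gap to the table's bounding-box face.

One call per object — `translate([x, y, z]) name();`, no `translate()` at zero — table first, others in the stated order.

table();
translate([698, 732, 0]) stool();
translate([-405, 144, 0]) stool();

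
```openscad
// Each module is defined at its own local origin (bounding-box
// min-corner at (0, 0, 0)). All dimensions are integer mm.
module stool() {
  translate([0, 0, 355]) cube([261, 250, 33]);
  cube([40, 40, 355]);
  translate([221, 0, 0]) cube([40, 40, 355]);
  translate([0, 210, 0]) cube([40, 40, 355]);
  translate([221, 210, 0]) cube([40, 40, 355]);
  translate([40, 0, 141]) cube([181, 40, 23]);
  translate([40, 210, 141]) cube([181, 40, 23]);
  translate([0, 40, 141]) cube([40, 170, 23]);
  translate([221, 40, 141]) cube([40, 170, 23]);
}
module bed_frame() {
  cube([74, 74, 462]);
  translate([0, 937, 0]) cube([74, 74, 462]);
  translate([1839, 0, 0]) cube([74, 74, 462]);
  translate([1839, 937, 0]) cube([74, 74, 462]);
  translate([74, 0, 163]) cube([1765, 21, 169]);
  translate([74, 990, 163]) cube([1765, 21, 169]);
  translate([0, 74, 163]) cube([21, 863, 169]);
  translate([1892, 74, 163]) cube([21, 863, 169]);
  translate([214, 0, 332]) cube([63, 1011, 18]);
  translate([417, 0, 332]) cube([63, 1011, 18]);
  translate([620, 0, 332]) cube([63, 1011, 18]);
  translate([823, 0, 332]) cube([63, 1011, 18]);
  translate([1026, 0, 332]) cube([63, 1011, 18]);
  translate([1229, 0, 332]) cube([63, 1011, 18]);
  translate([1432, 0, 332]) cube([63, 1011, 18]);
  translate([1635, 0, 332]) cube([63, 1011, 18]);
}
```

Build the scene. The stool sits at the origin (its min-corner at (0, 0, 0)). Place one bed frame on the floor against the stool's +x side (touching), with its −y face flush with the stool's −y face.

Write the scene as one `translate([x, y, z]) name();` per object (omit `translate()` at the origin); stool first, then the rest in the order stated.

stool();
translate([261, 0, 0]) bed_frame();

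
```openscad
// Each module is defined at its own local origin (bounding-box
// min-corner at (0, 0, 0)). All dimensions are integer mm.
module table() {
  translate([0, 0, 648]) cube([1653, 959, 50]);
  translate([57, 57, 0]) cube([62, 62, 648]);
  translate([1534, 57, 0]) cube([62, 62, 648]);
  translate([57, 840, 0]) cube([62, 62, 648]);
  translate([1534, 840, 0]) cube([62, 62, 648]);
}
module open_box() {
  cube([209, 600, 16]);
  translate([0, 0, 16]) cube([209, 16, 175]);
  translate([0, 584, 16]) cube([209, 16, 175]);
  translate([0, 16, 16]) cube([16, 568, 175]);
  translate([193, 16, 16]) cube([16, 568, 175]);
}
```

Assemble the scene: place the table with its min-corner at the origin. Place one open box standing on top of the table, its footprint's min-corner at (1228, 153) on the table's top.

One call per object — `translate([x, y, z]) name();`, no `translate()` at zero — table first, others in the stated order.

table();
translate([1228, 153, 698]) open_box();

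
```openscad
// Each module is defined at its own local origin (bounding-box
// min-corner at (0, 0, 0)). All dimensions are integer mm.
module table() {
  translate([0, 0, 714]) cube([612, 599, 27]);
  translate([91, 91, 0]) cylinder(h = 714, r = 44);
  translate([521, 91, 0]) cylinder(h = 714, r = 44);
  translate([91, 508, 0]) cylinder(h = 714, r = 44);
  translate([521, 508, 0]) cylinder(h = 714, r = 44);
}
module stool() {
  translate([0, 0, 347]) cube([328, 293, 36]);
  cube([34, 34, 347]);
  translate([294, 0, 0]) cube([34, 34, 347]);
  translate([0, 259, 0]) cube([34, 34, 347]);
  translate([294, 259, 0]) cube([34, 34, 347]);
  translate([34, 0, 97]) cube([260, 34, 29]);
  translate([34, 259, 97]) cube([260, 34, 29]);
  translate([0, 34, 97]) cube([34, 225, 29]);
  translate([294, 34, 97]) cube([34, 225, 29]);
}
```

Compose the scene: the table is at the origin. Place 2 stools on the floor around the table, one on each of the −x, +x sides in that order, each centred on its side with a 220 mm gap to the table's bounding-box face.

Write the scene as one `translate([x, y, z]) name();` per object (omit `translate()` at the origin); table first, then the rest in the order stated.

table();
translate([-548, 153, 0]) stool();
translate([832, 153, 0]) stool();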